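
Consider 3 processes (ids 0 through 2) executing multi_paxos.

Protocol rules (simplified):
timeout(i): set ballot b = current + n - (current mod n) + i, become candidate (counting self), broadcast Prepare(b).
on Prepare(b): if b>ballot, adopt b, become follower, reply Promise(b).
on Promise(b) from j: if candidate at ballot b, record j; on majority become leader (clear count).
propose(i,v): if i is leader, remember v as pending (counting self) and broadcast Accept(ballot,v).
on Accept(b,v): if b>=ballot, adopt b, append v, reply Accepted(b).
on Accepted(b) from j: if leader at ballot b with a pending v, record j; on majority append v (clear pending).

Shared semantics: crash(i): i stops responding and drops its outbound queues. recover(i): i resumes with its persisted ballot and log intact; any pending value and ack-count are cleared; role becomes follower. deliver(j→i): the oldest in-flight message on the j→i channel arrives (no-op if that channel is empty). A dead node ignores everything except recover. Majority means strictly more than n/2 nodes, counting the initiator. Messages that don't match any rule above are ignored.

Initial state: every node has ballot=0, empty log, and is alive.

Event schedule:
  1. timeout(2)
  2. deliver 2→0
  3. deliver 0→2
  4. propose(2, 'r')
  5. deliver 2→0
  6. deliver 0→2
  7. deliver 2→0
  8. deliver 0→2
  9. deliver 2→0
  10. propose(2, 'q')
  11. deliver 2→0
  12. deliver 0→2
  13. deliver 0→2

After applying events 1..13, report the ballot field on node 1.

step 1 timeout(2): 2={cand,b=5,log=-}
step 2 deliver 2→0: 0={foll,b=5,log=-}
step 3 deliver 0→2: 2={lead,b=5,log=-}
step 4 propose(2,'r'): —
step 5 deliver 2→0: 0={foll,b=5,log=r}
step 6 deliver 0→2: 2={lead,b=5,log=r}
step 7 deliver 2→0: —
step 8 deliver 0→2: —
step 9 deliver 2→0: —
step 10 propose(2,'q'): —
step 11 deliver 2→0: 0={foll,b=5,log=r,q}
step 12 deliver 0→2: 2={lead,b=5,log=r,q}
step 13 deliver 0→2: —

0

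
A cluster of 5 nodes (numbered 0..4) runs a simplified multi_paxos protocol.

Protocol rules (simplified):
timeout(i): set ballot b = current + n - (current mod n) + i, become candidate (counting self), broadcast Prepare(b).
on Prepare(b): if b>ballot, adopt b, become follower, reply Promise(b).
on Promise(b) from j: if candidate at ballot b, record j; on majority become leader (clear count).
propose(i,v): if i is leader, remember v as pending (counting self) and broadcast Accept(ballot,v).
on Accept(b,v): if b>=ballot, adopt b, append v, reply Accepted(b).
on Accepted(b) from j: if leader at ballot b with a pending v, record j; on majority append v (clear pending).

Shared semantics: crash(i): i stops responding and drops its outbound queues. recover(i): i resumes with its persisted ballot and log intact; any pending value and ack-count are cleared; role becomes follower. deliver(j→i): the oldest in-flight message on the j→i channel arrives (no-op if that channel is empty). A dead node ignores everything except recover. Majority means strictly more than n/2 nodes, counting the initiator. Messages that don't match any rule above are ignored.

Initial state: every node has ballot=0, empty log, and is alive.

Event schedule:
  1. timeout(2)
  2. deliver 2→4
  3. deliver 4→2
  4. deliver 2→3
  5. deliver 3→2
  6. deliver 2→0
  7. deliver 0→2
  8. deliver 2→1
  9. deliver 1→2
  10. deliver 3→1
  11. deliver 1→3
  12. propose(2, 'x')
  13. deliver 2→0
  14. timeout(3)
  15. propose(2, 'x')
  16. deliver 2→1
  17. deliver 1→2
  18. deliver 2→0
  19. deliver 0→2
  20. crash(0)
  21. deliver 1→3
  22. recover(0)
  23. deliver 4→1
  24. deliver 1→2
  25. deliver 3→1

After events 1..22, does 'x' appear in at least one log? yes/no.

after 1 — timeout(2): n2:cand/b7/[-]
after 2 — deliver 2→4: n4:foll/b7/[-]
after 3 — deliver 4→2: ·
after 4 — deliver 2→3: n3:foll/b7/[-]
after 5 — deliver 3→2: n2:lead/b7/[-]
after 6 — deliver 2→0: n0:foll/b7/[-]
after 7 — deliver 0→2: ·
after 8 — deliver 2→1: n1:foll/b7/[-]
after 9 — deliver 1→2: ·
after 10 — deliver 3→1: ·
after 11 — deliver 1→3: ·
after 12 — propose(2,'x'): ·
after 13 — deliver 2→0: n0:foll/b7/[x]
after 14 — timeout(3): n3:cand/b13/[-]
after 15 — propose(2,'x'): ·
after 16 — deliver 2→1: n1:foll/b7/[x]
after 17 — deliver 1→2: ·
after 18 — deliver 2→0: n0:foll/b7/[x,x]
after 19 — deliver 0→2: n2:lead/b7/[x]
after 20 — crash(0): n0:✗foll/b7/[x,x]
after 21 — deliver 1→3: ·
after 22 — recover(0): n0:foll/b7/[x,x]

yes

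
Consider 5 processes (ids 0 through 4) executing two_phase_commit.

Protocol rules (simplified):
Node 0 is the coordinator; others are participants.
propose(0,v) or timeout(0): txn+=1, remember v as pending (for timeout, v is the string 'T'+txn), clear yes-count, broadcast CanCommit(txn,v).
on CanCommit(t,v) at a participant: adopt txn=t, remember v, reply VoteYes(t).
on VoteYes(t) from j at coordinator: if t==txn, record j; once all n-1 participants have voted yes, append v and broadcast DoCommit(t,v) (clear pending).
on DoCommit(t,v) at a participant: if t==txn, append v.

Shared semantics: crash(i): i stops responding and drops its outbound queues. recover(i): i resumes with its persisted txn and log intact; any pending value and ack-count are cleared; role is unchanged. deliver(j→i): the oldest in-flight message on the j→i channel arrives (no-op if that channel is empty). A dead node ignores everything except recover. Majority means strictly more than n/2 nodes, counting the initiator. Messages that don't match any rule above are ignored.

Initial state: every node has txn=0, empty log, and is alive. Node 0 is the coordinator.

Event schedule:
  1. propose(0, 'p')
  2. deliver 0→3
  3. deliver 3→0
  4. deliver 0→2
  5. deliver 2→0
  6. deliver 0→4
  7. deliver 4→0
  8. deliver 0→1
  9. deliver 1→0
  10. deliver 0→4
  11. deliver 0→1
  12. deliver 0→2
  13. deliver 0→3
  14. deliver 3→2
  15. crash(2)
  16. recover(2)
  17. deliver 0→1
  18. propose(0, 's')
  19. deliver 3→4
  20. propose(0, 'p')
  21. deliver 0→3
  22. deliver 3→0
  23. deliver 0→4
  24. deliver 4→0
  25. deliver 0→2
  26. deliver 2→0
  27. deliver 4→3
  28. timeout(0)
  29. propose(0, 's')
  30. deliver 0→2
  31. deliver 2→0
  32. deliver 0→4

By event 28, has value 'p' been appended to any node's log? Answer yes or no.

yes

[1] propose(0,'p') → N0(coor t1 [-])
[2] deliver 0→3 → N3(part t1 [-])
[3] deliver 3→0 → ∅
[4] deliver 0→2 → N2(part t1 [-])
[5] deliver 2→0 → ∅
[6] deliver 0→4 → N4(part t1 [-])
[7] deliver 4→0 → ∅
[8] deliver 0→1 → N1(part t1 [-])
[9] deliver 1→0 → N0(coor t1 [p])
[10] deliver 0→4 → N4(part t1 [p])
[11] deliver 0→1 → N1(part t1 [p])
[12] deliver 0→2 → N2(part t1 [p])
[13] deliver 0→3 → N3(part t1 [p])
[14] deliver 3→2 → ∅
[15] crash(2) → N2(✗part t1 [p])
[16] recover(2) → N2(part t1 [p])
[17] deliver 0→1 → ∅
[18] propose(0,'s') → N0(coor t2 [p])
[19] deliver 3→4 → ∅
[20] propose(0,'p') → N0(coor t3 [p])
[21] deliver 0→3 → N3(part t2 [p])
[22] deliver 3→0 → ∅
[23] deliver 0→4 → N4(part t2 [p])
[24] deliver 4→0 → ∅
[25] deliver 0→2 → N2(part t2 [p])
[26] deliver 2→0 → ∅
[27] deliver 4→3 → ∅
[28] timeout(0) → N0(coor t4 [p])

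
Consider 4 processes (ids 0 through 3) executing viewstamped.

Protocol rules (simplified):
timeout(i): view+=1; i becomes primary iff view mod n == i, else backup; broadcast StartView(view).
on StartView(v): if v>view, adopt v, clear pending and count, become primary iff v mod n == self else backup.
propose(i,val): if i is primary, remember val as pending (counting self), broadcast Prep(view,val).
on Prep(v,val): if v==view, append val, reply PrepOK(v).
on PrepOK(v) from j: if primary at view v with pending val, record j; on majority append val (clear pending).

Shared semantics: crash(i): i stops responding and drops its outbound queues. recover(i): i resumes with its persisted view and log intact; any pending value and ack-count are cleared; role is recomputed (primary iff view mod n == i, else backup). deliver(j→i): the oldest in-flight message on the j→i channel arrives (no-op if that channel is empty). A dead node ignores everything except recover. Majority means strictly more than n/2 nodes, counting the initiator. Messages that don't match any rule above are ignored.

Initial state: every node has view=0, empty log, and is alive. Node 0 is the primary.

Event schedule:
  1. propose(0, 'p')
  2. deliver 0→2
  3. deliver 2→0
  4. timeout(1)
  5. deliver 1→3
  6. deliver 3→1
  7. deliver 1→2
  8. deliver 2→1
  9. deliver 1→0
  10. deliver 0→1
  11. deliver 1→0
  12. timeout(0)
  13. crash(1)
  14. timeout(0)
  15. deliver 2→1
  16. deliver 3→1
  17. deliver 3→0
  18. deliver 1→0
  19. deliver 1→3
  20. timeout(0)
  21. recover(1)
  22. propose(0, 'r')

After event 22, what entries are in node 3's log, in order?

1. propose(0,'p'):  nop
2. deliver 0→2:  <2:back v0 p>
3. deliver 2→0:  nop
4. timeout(1):  <1:prim v1 ->
5. deliver 1→3:  <3:back v1 ->
6. deliver 3→1:  nop
7. deliver 1→2:  <2:back v1 p>
8. deliver 2→1:  nop
9. deliver 1→0:  <0:back v1 ->
10. deliver 0→1:  nop
11. deliver 1→0:  nop
12. timeout(0):  <0:back v2 ->
13. crash(1):  <1:✗prim v1 ->
14. timeout(0):  <0:back v3 ->
15. deliver 2→1:  nop
16. deliver 3→1:  nop
17. deliver 3→0:  nop
18. deliver 1→0:  nop
19. deliver 1→3:  nop
20. timeout(0):  <0:prim v4 ->
21. recover(1):  <1:prim v1 ->
22. propose(0,'r'):  nop

empty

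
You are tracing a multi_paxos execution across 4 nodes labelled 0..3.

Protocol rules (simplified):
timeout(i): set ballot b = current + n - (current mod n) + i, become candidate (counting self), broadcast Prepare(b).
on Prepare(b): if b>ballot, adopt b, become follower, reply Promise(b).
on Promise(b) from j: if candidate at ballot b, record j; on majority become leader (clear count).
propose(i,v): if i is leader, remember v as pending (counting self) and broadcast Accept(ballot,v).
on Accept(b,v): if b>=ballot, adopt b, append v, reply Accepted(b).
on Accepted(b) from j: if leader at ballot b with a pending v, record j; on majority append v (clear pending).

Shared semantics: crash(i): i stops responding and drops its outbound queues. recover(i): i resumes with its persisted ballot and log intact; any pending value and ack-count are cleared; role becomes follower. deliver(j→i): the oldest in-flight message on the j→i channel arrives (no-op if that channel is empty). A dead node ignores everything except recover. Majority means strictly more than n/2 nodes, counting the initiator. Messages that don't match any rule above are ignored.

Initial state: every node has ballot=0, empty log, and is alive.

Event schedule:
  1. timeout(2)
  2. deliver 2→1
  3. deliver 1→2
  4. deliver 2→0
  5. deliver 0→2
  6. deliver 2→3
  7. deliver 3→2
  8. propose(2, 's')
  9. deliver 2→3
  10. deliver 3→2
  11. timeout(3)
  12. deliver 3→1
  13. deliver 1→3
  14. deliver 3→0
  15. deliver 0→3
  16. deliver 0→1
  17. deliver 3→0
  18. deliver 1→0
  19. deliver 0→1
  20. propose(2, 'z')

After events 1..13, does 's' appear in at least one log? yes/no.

yes

1. timeout(2):  <2:cand b6 ->
2. deliver 2→1:  <1:foll b6 ->
3. deliver 1→2:  nop
4. deliver 2→0:  <0:foll b6 ->
5. deliver 0→2:  <2:lead b6 ->
6. deliver 2→3:  <3:foll b6 ->
7. deliver 3→2:  nop
8. propose(2,'s'):  nop
9. deliver 2→3:  <3:foll b6 s>
10. deliver 3→2:  nop
11. timeout(3):  <3:cand b11 s>
12. deliver 3→1:  <1:foll b11 ->
13. deliver 1→3:  nop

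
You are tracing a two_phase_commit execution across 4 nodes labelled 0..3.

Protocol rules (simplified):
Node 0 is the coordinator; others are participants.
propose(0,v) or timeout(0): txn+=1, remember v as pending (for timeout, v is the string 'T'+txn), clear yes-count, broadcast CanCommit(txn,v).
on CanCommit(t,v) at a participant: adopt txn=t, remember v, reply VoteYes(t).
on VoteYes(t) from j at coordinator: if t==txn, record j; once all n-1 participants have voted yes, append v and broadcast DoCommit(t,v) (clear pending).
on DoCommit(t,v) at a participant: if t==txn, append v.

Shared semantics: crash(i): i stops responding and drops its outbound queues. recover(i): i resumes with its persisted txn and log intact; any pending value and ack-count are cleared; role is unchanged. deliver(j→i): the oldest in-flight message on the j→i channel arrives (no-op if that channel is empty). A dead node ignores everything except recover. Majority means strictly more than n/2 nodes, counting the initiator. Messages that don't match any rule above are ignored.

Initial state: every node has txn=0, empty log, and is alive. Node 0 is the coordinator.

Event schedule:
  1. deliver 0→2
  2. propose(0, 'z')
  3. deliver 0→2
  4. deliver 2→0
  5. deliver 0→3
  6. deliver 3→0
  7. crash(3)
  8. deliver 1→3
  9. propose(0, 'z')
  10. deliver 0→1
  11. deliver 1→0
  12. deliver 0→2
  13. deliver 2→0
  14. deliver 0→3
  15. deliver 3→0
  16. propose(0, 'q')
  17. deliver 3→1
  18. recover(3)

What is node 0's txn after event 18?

3

after 1 — deliver 0→2: ·
after 2 — propose(0,'z'): n0:coor/t1/[-]
after 3 — deliver 0→2: n2:part/t1/[-]
after 4 — deliver 2→0: ·
after 5 — deliver 0→3: n3:part/t1/[-]
after 6 — deliver 3→0: ·
after 7 — crash(3): n3:✗part/t1/[-]
after 8 — deliver 1→3: ·
after 9 — propose(0,'z'): n0:coor/t2/[-]
after 10 — deliver 0→1: n1:part/t1/[-]
after 11 — deliver 1→0: ·
after 12 — deliver 0→2: n2:part/t2/[-]
after 13 — deliver 2→0: ·
after 14 — deliver 0→3: ·
after 15 — deliver 3→0: ·
after 16 — propose(0,'q'): n0:coor/t3/[-]
after 17 — deliver 3→1: ·
after 18 — recover(3): n3:part/t1/[-]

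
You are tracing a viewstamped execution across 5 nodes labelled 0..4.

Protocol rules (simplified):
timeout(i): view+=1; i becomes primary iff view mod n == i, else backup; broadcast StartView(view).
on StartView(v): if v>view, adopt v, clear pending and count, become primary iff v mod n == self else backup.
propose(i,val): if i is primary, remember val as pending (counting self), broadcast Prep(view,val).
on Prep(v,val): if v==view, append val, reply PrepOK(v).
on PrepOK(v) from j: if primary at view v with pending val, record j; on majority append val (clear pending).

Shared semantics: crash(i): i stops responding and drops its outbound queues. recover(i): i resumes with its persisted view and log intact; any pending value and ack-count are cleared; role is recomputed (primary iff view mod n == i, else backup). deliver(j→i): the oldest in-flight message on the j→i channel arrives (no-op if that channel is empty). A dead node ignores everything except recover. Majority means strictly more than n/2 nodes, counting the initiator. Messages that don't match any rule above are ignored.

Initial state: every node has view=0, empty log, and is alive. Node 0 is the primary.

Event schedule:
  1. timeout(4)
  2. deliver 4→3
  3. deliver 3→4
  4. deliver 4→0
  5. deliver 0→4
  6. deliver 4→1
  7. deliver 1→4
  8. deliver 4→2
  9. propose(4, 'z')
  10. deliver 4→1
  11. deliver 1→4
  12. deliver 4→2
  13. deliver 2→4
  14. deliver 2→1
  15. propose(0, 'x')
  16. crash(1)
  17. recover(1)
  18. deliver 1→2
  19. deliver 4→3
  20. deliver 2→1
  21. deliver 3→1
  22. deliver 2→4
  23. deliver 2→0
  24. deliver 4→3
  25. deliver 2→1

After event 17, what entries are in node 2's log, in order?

empty

[1] timeout(4) → N4(back v1 [-])
[2] deliver 4→3 → N3(back v1 [-])
[3] deliver 3→4 → ∅
[4] deliver 4→0 → N0(back v1 [-])
[5] deliver 0→4 → ∅
[6] deliver 4→1 → N1(prim v1 [-])
[7] deliver 1→4 → ∅
[8] deliver 4→2 → N2(back v1 [-])
[9] propose(4,'z') → ∅
[10] deliver 4→1 → ∅
[11] deliver 1→4 → ∅
[12] deliver 4→2 → ∅
[13] deliver 2→4 → ∅
[14] deliver 2→1 → ∅
[15] propose(0,'x') → ∅
[16] crash(1) → N1(✗prim v1 [-])
[17] recover(1) → N1(prim v1 [-])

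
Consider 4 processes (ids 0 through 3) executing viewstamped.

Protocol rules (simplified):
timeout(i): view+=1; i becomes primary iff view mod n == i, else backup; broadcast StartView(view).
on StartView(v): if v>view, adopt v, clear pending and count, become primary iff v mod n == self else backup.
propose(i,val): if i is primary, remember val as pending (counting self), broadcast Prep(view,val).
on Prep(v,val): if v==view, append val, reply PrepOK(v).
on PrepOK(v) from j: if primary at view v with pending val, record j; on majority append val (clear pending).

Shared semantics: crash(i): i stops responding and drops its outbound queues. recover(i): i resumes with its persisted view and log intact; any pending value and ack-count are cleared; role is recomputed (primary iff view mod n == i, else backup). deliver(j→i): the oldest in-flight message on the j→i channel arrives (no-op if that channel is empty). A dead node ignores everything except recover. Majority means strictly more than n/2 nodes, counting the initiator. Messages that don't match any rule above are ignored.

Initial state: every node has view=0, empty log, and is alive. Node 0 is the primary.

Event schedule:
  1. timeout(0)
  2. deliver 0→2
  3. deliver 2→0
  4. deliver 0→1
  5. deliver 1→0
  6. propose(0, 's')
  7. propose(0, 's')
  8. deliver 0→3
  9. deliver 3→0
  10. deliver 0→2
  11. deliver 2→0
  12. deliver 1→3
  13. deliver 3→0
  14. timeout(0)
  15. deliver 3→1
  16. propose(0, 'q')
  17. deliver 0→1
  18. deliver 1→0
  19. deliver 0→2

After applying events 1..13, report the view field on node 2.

1. timeout(0):  <0:back v1 ->
2. deliver 0→2:  <2:back v1 ->
3. deliver 2→0:  nop
4. deliver 0→1:  <1:prim v1 ->
5. deliver 1→0:  nop
6. propose(0,'s'):  nop
7. propose(0,'s'):  nop
8. deliver 0→3:  <3:back v1 ->
9. deliver 3→0:  nop
10. deliver 0→2:  nop
11. deliver 2→0:  nop
12. deliver 1→3:  nop
13. deliver 3→0:  nop

1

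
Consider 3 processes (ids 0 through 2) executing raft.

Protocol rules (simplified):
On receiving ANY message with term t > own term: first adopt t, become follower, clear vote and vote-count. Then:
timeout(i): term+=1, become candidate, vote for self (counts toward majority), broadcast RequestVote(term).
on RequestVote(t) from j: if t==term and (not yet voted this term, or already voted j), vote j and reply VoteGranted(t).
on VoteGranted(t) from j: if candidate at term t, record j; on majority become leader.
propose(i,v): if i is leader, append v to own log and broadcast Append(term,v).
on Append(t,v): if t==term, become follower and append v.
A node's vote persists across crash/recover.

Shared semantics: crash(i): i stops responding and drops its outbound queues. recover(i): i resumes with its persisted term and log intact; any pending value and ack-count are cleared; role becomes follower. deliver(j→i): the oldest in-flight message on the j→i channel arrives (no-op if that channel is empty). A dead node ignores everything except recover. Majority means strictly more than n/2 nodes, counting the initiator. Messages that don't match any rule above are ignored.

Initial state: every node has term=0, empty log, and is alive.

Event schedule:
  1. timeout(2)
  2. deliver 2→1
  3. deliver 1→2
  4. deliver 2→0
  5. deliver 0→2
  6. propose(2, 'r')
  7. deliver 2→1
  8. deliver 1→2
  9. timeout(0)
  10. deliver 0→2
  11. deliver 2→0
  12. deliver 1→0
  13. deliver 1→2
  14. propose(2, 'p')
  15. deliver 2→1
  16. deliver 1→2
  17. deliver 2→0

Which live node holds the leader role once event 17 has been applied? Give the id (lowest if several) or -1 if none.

0

[1] timeout(2) → N2(cand t1 [-])
[2] deliver 2→1 → N1(foll t1 [-])
[3] deliver 1→2 → N2(lead t1 [-])
[4] deliver 2→0 → N0(foll t1 [-])
[5] deliver 0→2 → ∅
[6] propose(2,'r') → N2(lead t1 [r])
[7] deliver 2→1 → N1(foll t1 [r])
[8] deliver 1→2 → ∅
[9] timeout(0) → N0(cand t2 [-])
[10] deliver 0→2 → N2(foll t2 [r])
[11] deliver 2→0 → ∅
[12] deliver 1→0 → ∅
[13] deliver 1→2 → ∅
[14] propose(2,'p') → ∅
[15] deliver 2→1 → ∅
[16] deliver 1→2 → ∅
[17] deliver 2→0 → N0(lead t2 [-])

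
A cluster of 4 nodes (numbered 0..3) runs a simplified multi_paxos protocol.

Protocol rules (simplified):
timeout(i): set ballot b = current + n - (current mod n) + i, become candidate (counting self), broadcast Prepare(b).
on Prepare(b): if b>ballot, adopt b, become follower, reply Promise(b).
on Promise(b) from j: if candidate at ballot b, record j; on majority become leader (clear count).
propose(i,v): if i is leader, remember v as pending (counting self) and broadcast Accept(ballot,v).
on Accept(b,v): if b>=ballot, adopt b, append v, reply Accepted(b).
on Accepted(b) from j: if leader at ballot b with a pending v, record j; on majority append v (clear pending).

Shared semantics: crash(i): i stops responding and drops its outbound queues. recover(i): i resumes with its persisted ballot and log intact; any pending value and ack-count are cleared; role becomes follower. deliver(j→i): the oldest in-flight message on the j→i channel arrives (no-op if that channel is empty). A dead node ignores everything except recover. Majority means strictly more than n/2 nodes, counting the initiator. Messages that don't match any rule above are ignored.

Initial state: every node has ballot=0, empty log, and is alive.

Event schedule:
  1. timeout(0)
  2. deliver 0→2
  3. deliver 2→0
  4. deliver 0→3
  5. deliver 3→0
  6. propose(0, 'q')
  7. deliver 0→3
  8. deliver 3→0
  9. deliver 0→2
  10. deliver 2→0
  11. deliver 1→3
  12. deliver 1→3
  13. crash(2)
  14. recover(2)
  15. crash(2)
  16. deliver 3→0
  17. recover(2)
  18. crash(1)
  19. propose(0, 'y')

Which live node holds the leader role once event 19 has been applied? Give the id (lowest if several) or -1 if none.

step 1 timeout(0): 0={cand,b=4,log=-}
step 2 deliver 0→2: 2={foll,b=4,log=-}
step 3 deliver 2→0: —
step 4 deliver 0→3: 3={foll,b=4,log=-}
step 5 deliver 3→0: 0={lead,b=4,log=-}
step 6 propose(0,'q'): —
step 7 deliver 0→3: 3={foll,b=4,log=q}
step 8 deliver 3→0: —
step 9 deliver 0→2: 2={foll,b=4,log=q}
step 10 deliver 2→0: 0={lead,b=4,log=q}
step 11 deliver 1→3: —
step 12 deliver 1→3: —
step 13 crash(2): 2={✗foll,b=4,log=q}
step 14 recover(2): 2={foll,b=4,log=q}
step 15 crash(2): 2={✗foll,b=4,log=q}
step 16 deliver 3→0: —
step 17 recover(2): 2={foll,b=4,log=q}
step 18 crash(1): 1={✗foll,b=0,log=-}
step 19 propose(0,'y'): —

0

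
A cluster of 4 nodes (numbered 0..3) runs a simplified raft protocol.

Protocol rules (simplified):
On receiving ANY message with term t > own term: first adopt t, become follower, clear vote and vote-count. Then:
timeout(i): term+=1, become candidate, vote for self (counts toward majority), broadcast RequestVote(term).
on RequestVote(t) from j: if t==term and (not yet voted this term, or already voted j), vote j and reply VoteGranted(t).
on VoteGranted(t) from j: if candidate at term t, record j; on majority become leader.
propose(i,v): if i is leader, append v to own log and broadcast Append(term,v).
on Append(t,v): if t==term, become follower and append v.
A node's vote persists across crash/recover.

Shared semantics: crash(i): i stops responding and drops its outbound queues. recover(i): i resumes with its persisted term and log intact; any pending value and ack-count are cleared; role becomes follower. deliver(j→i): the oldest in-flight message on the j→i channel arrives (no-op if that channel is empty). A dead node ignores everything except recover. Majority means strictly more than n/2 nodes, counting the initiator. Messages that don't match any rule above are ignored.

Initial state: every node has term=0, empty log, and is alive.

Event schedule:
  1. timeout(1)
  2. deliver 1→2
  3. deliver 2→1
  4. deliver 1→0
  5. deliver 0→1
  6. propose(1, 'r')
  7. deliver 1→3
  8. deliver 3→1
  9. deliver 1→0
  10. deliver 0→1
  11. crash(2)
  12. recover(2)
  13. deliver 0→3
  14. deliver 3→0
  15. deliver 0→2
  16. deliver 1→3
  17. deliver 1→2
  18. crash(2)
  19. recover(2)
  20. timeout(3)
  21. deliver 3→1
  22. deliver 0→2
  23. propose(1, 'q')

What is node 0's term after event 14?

step 1 timeout(1): 1={cand,t=1,log=-}
step 2 deliver 1→2: 2={foll,t=1,log=-}
step 3 deliver 2→1: —
step 4 deliver 1→0: 0={foll,t=1,log=-}
step 5 deliver 0→1: 1={lead,t=1,log=-}
step 6 propose(1,'r'): 1={lead,t=1,log=r}
step 7 deliver 1→3: 3={foll,t=1,log=-}
step 8 deliver 3→1: —
step 9 deliver 1→0: 0={foll,t=1,log=r}
step 10 deliver 0→1: —
step 11 crash(2): 2={✗foll,t=1,log=-}
step 12 recover(2): 2={foll,t=1,log=-}
step 13 deliver 0→3: —
step 14 deliver 3→0: —

1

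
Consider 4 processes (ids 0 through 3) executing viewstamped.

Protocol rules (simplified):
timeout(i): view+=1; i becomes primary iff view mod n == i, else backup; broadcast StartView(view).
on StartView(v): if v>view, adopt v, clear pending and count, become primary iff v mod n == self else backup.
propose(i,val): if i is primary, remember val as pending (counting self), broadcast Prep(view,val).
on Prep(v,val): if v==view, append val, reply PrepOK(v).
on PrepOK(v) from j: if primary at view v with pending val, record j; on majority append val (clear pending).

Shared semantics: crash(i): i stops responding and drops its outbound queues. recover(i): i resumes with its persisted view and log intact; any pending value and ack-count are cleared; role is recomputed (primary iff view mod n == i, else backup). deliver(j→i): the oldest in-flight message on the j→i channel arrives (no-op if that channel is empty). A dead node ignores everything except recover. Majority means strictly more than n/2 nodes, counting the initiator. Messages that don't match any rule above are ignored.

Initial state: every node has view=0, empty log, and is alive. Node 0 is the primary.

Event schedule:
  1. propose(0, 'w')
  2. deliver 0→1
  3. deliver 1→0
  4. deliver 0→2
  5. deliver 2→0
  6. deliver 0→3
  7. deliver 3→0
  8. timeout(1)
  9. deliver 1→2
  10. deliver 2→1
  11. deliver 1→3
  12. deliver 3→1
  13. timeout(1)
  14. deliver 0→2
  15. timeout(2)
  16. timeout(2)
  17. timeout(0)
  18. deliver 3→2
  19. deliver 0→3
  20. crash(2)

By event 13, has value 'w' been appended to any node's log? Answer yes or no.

yes

e1 propose(0,'w'): ·
e2 deliver 0→1: 1[back,v=0,w]
e3 deliver 1→0: ·
e4 deliver 0→2: 2[back,v=0,w]
e5 deliver 2→0: 0[prim,v=0,w]
e6 deliver 0→3: 3[back,v=0,w]
e7 deliver 3→0: ·
e8 timeout(1): 1[prim,v=1,w]
e9 deliver 1→2: 2[back,v=1,w]
e10 deliver 2→1: ·
e11 deliver 1→3: 3[back,v=1,w]
e12 deliver 3→1: ·
e13 timeout(1): 1[back,v=2,w]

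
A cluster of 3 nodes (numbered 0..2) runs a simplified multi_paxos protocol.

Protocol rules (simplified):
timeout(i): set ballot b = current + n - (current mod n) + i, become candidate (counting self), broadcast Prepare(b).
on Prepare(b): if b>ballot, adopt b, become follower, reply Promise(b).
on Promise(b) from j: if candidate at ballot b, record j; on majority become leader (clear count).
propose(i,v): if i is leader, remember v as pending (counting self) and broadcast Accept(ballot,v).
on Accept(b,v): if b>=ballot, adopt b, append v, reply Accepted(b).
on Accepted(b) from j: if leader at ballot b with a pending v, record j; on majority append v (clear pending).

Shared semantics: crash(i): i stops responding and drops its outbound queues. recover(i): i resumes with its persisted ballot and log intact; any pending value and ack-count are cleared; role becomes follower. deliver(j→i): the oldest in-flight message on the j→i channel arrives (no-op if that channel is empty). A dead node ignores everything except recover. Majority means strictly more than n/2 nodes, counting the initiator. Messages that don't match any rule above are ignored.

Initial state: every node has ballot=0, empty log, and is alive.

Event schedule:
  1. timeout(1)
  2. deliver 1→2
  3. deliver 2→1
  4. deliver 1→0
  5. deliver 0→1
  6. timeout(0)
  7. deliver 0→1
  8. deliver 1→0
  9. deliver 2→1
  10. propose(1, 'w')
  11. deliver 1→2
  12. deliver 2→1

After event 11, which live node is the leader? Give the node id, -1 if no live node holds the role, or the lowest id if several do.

0

[1] timeout(1) → N1(cand b4 [-])
[2] deliver 1→2 → N2(foll b4 [-])
[3] deliver 2→1 → N1(lead b4 [-])
[4] deliver 1→0 → N0(foll b4 [-])
[5] deliver 0→1 → ∅
[6] timeout(0) → N0(cand b6 [-])
[7] deliver 0→1 → N1(foll b6 [-])
[8] deliver 1→0 → N0(lead b6 [-])
[9] deliver 2→1 → ∅
[10] propose(1,'w') → ∅
[11] deliver 1→2 → ∅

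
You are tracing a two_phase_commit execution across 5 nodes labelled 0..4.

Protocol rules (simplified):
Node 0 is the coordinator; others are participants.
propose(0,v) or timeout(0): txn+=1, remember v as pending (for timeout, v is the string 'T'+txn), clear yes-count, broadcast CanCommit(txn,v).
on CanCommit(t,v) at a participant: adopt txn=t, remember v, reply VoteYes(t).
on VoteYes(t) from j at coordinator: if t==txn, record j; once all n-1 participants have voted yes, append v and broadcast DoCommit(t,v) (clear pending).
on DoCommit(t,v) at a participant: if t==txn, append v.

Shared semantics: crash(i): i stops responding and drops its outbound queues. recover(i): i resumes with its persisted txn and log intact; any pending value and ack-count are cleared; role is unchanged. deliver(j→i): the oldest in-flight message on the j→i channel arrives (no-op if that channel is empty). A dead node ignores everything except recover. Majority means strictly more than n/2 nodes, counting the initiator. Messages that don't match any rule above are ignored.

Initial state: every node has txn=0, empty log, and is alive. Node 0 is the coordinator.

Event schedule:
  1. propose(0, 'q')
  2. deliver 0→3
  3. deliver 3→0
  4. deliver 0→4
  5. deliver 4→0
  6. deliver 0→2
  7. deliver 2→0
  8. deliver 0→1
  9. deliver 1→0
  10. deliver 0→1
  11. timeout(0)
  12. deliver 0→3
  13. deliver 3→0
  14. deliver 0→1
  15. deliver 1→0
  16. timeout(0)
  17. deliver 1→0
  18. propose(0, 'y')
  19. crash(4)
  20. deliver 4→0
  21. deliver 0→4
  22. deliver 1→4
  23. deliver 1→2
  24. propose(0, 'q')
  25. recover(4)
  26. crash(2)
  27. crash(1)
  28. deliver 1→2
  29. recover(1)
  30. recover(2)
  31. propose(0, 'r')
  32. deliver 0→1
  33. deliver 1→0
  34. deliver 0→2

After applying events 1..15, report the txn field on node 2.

1

[1] propose(0,'q') → N0(coor t1 [-])
[2] deliver 0→3 → N3(part t1 [-])
[3] deliver 3→0 → ∅
[4] deliver 0→4 → N4(part t1 [-])
[5] deliver 4→0 → ∅
[6] deliver 0→2 → N2(part t1 [-])
[7] deliver 2→0 → ∅
[8] deliver 0→1 → N1(part t1 [-])
[9] deliver 1→0 → N0(coor t1 [q])
[10] deliver 0→1 → N1(part t1 [q])
[11] timeout(0) → N0(coor t2 [q])
[12] deliver 0→3 → N3(part t1 [q])
[13] deliver 3→0 → ∅
[14] deliver 0→1 → N1(part t2 [q])
[15] deliver 1→0 → ∅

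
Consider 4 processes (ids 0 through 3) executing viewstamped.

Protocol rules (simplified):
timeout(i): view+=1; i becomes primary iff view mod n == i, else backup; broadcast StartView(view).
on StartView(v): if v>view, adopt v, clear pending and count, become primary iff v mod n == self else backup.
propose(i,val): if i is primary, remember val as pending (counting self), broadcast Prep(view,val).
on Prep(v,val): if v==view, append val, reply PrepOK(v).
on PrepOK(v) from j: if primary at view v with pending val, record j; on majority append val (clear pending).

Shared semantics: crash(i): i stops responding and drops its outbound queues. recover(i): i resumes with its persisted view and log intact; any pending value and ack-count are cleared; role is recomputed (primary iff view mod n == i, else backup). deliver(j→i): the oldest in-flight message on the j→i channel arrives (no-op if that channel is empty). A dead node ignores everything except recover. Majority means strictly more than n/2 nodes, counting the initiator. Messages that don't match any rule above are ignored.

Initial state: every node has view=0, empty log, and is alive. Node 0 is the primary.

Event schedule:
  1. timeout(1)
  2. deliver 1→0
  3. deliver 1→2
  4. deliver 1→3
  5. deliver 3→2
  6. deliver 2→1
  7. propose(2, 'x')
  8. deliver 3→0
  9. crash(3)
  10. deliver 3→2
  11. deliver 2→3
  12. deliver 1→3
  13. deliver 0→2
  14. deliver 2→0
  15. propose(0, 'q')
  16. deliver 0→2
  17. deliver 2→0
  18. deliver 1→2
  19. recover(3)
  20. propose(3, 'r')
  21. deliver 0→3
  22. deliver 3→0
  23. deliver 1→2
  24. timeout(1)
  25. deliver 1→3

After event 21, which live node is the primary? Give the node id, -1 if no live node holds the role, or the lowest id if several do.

[1] timeout(1) → N1(prim v1 [-])
[2] deliver 1→0 → N0(back v1 [-])
[3] deliver 1→2 → N2(back v1 [-])
[4] deliver 1→3 → N3(back v1 [-])
[5] deliver 3→2 → ∅
[6] deliver 2→1 → ∅
[7] propose(2,'x') → ∅
[8] deliver 3→0 → ∅
[9] crash(3) → N3(✗back v1 [-])
[10] deliver 3→2 → ∅
[11] deliver 2→3 → ∅
[12] deliver 1→3 → ∅
[13] deliver 0→2 → ∅
[14] deliver 2→0 → ∅
[15] propose(0,'q') → ∅
[16] deliver 0→2 → ∅
[17] deliver 2→0 → ∅
[18] deliver 1→2 → ∅
[19] recover(3) → N3(back v1 [-])
[20] propose(3,'r') → ∅
[21] deliver 0→3 → ∅

1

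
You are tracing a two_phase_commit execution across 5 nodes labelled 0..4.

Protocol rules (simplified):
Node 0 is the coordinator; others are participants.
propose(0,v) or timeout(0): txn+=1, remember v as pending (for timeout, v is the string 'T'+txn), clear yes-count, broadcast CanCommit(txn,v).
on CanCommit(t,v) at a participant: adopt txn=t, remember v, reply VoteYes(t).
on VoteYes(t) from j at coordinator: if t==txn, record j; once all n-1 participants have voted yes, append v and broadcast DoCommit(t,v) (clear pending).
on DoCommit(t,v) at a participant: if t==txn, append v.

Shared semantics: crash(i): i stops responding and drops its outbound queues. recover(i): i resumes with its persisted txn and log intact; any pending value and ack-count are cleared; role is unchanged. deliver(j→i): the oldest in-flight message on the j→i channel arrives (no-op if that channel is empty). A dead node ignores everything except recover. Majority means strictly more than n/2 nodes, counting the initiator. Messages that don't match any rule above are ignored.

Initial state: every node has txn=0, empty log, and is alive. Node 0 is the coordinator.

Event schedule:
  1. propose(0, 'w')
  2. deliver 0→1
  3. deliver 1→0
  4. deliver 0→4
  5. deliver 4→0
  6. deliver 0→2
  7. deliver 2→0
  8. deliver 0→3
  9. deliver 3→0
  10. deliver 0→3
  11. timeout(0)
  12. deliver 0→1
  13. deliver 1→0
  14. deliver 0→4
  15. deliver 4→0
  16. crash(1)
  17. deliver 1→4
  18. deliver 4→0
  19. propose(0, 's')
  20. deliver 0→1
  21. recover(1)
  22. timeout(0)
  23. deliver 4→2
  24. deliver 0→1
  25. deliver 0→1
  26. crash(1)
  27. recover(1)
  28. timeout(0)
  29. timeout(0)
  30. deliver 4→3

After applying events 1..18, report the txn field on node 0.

[1] propose(0,'w') → N0(coor t1 [-])
[2] deliver 0→1 → N1(part t1 [-])
[3] deliver 1→0 → ∅
[4] deliver 0→4 → N4(part t1 [-])
[5] deliver 4→0 → ∅
[6] deliver 0→2 → N2(part t1 [-])
[7] deliver 2→0 → ∅
[8] deliver 0→3 → N3(part t1 [-])
[9] deliver 3→0 → N0(coor t1 [w])
[10] deliver 0→3 → N3(part t1 [w])
[11] timeout(0) → N0(coor t2 [w])
[12] deliver 0→1 → N1(part t1 [w])
[13] deliver 1→0 → ∅
[14] deliver 0→4 → N4(part t1 [w])
[15] deliver 4→0 → ∅
[16] crash(1) → N1(✗part t1 [w])
[17] deliver 1→4 → ∅
[18] deliver 4→0 → ∅

2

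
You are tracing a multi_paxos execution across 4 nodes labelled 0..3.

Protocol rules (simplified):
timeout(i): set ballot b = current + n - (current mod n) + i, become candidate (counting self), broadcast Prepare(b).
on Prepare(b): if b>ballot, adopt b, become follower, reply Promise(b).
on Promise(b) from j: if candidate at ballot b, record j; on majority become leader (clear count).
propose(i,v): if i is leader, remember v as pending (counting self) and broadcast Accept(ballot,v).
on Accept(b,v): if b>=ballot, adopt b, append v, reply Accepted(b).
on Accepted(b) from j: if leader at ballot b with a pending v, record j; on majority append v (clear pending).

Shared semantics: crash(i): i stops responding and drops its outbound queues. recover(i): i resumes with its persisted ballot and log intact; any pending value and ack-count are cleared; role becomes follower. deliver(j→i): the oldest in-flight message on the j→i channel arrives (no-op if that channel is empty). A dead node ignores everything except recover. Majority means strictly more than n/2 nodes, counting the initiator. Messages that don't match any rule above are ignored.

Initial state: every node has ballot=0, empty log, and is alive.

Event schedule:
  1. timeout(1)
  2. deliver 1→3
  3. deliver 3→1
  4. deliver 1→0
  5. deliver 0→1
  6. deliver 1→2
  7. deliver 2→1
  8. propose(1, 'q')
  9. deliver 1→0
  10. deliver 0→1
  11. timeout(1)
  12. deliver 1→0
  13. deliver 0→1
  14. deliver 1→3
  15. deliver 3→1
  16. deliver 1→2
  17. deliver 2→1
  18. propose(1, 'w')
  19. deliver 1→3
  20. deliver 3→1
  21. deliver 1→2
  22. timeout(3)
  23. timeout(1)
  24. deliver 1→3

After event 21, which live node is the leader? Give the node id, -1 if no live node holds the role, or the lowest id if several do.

[1] timeout(1) → N1(cand b5 [-])
[2] deliver 1→3 → N3(foll b5 [-])
[3] deliver 3→1 → ∅
[4] deliver 1→0 → N0(foll b5 [-])
[5] deliver 0→1 → N1(lead b5 [-])
[6] deliver 1→2 → N2(foll b5 [-])
[7] deliver 2→1 → ∅
[8] propose(1,'q') → ∅
[9] deliver 1→0 → N0(foll b5 [q])
[10] deliver 0→1 → ∅
[11] timeout(1) → N1(cand b9 [-])
[12] deliver 1→0 → N0(foll b9 [q])
[13] deliver 0→1 → ∅
[14] deliver 1→3 → N3(foll b5 [q])
[15] deliver 3→1 → ∅
[16] deliver 1→2 → N2(foll b5 [q])
[17] deliver 2→1 → ∅
[18] propose(1,'w') → ∅
[19] deliver 1→3 → N3(foll b9 [q])
[20] deliver 3→1 → N1(lead b9 [-])
[21] deliver 1→2 → N2(foll b9 [q])

1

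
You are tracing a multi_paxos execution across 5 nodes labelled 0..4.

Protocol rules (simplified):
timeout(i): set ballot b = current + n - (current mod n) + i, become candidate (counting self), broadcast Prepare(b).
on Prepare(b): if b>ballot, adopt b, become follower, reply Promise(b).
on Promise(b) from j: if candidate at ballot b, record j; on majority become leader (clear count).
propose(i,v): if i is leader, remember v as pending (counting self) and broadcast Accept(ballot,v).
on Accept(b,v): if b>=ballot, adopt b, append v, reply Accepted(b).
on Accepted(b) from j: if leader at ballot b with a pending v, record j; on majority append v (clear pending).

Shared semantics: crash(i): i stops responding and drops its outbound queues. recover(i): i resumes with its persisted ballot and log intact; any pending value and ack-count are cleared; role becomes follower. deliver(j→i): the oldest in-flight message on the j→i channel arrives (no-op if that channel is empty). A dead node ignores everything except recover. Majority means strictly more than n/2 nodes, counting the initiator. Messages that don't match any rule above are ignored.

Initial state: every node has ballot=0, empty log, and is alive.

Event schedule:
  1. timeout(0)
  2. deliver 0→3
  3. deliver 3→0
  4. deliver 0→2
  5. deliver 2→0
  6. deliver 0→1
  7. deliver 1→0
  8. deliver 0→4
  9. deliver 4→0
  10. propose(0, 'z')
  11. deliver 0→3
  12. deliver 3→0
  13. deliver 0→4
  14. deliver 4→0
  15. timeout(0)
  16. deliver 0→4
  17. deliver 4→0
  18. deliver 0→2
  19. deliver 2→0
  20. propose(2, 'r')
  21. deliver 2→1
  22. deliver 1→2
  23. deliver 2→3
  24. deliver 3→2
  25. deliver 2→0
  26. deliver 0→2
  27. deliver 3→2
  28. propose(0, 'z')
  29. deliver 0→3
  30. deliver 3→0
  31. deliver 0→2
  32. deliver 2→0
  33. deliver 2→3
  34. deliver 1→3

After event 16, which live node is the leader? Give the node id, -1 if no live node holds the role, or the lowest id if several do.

-1

1. timeout(0):  <0:cand b5 ->
2. deliver 0→3:  <3:foll b5 ->
3. deliver 3→0:  nop
4. deliver 0→2:  <2:foll b5 ->
5. deliver 2→0:  <0:lead b5 ->
6. deliver 0→1:  <1:foll b5 ->
7. deliver 1→0:  nop
8. deliver 0→4:  <4:foll b5 ->
9. deliver 4→0:  nop
10. propose(0,'z'):  nop
11. deliver 0→3:  <3:foll b5 z>
12. deliver 3→0:  nop
13. deliver 0→4:  <4:foll b5 z>
14. deliver 4→0:  <0:lead b5 z>
15. timeout(0):  <0:cand b10 z>
16. deliver 0→4:  <4:foll b10 z>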